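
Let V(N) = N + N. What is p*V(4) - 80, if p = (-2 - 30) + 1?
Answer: -328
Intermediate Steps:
p = -31 (p = -32 + 1 = -31)
V(N) = 2*N
p*V(4) - 80 = -62*4 - 80 = -31*8 - 80 = -248 - 80 = -328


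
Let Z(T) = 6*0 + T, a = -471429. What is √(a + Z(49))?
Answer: 14*I*√2405 ≈ 686.57*I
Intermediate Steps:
Z(T) = T (Z(T) = 0 + T = T)
√(a + Z(49)) = √(-471429 + 49) = √(-471380) = 14*I*√2405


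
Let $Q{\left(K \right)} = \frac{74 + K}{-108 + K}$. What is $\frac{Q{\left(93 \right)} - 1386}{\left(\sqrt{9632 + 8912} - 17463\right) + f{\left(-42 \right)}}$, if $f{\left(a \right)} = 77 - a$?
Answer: $\frac{22717388}{281996055} + \frac{20957 \sqrt{1159}}{1127984220} \approx 0.081192$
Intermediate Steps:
$Q{\left(K \right)} = \frac{74 + K}{-108 + K}$
$\frac{Q{\left(93 \right)} - 1386}{\left(\sqrt{9632 + 8912} - 17463\right) + f{\left(-42 \right)}} = \frac{\frac{74 + 93}{-108 + 93} - 1386}{\left(\sqrt{9632 + 8912} - 17463\right) + \left(77 - -42\right)} = \frac{\frac{1}{-15} \cdot 167 - 1386}{\left(\sqrt{18544} - 17463\right) + \left(77 + 42\right)} = \frac{\left(- \frac{1}{15}\right) 167 - 1386}{\left(4 \sqrt{1159} - 17463\right) + 119} = \frac{- \frac{167}{15} - 1386}{\left(-17463 + 4 \sqrt{1159}\right) + 119} = - \frac{20957}{15 \left(-17344 + 4 \sqrt{1159}\right)}$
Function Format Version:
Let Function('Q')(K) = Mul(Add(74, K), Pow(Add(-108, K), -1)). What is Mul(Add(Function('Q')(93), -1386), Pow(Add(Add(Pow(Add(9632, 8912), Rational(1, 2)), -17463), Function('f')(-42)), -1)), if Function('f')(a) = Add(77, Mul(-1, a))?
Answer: Add(Rational(22717388, 281996055), Mul(Rational(20957, 1127984220), Pow(1159, Rational(1, 2)))) ≈ 0.081192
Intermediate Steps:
Function('Q')(K) = Mul(Pow(Add(-108, K), -1), Add(74, K))
Mul(Add(Function('Q')(93), -1386), Pow(Add(Add(Pow(Add(9632, 8912), Rational(1, 2)), -17463), Function('f')(-42)), -1)) = Mul(Add(Mul(Pow(Add(-108, 93), -1), Add(74, 93)), -1386), Pow(Add(Add(Pow(Add(9632, 8912), Rational(1, 2)), -17463), Add(77, Mul(-1, -42))), -1)) = Mul(Add(Mul(Pow(-15, -1), 167), -1386), Pow(Add(Add(Pow(18544, Rational(1, 2)), -17463), Add(77, 42)), -1)) = Mul(Add(Mul(Rational(-1, 15), 167), -1386), Pow(Add(Add(Mul(4, Pow(1159, Rational(1, 2))), -17463), 119), -1)) = Mul(Add(Rational(-167, 15), -1386), Pow(Add(Add(-17463, Mul(4, Pow(1159, Rational(1, 2)))), 119), -1)) = Mul(Rational(-20957, 15), Pow(Add(-17344, Mul(4, Pow(1159, Rational(1, 2)))), -1))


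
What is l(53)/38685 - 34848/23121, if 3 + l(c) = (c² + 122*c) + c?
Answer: -25166479/19876353 ≈ -1.2662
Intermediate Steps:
l(c) = -3 + c² + 123*c (l(c) = -3 + ((c² + 122*c) + c) = -3 + (c² + 123*c) = -3 + c² + 123*c)
l(53)/38685 - 34848/23121 = (-3 + 53² + 123*53)/38685 - 34848/23121 = (-3 + 2809 + 6519)*(1/38685) - 34848*1/23121 = 9325*(1/38685) - 3872/2569 = 1865/7737 - 3872/2569 = -25166479/19876353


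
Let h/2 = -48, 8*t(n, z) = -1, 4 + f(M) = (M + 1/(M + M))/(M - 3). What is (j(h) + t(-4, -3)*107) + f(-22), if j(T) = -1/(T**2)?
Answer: -41802899/2534400 ≈ -16.494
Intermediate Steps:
f(M) = -4 + (M + 1/(2*M))/(-3 + M) (f(M) = -4 + (M + 1/(M + M))/(M - 3) = -4 + (M + 1/(2*M))/(-3 + M))
t(n, z) = -1/8 (t(n, z) = (1/8)*(-1) = -1/8)
h = -96 (h = 2*(-48) = -96)
j(T) = -1/T**2
(j(h) + t(-4, -3)*107) + f(-22) = (-1/(-96)**2 - 1/8*107) + (1/2)*(1 - 6*(-22)**2 + 24*(-22))/(-22*(-3 - 22)) = (-1*1/9216 - 107/8) + (1/2)*(-1/22)*(1 - 6*484 - 528)/(-25) = (-1/9216 - 107/8) + (1/2)*(-1/22)*(-1/25)*(1 - 2904 - 528) = -123265/9216 + (1/2)*(-1/22)*(-1/25)*(-3431) = -123265/9216 - 3431/1100 = -41802899/2534400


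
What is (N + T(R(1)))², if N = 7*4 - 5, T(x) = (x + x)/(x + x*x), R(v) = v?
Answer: 576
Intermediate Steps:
T(x) = 2*x/(x + x²) (T(x) = (2*x)/(x + x²) = 2*x/(x + x²))
N = 23 (N = 28 - 5 = 23)
(N + T(R(1)))² = (23 + 2/(1 + 1))² = (23 + 2/2)² = (23 + 2*(½))² = (23 + 1)² = 24² = 576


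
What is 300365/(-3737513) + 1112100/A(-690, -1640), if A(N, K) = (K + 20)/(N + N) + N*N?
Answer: 2366926507655/1049409987609 ≈ 2.2555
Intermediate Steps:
A(N, K) = N**2 + (20 + K)/(2*N) (A(N, K) = (20 + K)/((2*N)) + N**2 = (20 + K)*(1/(2*N)) + N**2 = (20 + K)/(2*N) + N**2 = N**2 + (20 + K)/(2*N))
300365/(-3737513) + 1112100/A(-690, -1640) = 300365/(-3737513) + 1112100/(((10 + (-690)**3 + (1/2)*(-1640))/(-690))) = 300365*(-1/3737513) + 1112100/((-(10 - 328509000 - 820)/690)) = -23105/287501 + 1112100/((-1/690*(-328509810))) = -23105/287501 + 1112100/(10950327/23) = -23105/287501 + 1112100*(23/10950327) = -23105/287501 + 8526100/3650109 = 2366926507655/1049409987609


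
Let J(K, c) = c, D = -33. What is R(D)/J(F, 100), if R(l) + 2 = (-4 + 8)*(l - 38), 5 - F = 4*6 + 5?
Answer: -143/50 ≈ -2.8600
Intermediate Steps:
F = -24 (F = 5 - (4*6 + 5) = 5 - (24 + 5) = 5 - 1*29 = 5 - 29 = -24)
R(l) = -154 + 4*l (R(l) = -2 + (-4 + 8)*(l - 38) = -2 + 4*(-38 + l) = -2 + (-152 + 4*l) = -154 + 4*l)
R(D)/J(F, 100) = (-154 + 4*(-33))/100 = (-154 - 132)*(1/100) = -286*1/100 = -143/50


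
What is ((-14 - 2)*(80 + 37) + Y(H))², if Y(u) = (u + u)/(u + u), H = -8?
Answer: 3500641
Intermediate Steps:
Y(u) = 1 (Y(u) = (2*u)/((2*u)) = (2*u)*(1/(2*u)) = 1)
((-14 - 2)*(80 + 37) + Y(H))² = ((-14 - 2)*(80 + 37) + 1)² = (-16*117 + 1)² = (-1872 + 1)² = (-1871)² = 3500641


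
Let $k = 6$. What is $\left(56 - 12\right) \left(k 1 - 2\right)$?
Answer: $176$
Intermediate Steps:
$\left(56 - 12\right) \left(k 1 - 2\right) = \left(56 - 12\right) \left(6 \cdot 1 - 2\right) = \left(56 - 12\right) \left(6 - 2\right) = 44 \cdot 4 = 176$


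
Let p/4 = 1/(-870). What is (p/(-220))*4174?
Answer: 2087/23925 ≈ 0.087231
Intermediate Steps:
p = -2/435 (p = 4/(-870) = 4*(-1/870) = -2/435 ≈ -0.0045977)
(p/(-220))*4174 = -2/435/(-220)*4174 = -2/435*(-1/220)*4174 = (1/47850)*4174 = 2087/23925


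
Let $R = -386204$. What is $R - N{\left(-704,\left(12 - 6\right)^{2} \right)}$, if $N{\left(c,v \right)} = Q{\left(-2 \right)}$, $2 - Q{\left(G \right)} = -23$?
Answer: $-386229$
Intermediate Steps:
$Q{\left(G \right)} = 25$ ($Q{\left(G \right)} = 2 - -23 = 2 + 23 = 25$)
$N{\left(c,v \right)} = 25$
$R - N{\left(-704,\left(12 - 6\right)^{2} \right)} = -386204 - 25 = -386229$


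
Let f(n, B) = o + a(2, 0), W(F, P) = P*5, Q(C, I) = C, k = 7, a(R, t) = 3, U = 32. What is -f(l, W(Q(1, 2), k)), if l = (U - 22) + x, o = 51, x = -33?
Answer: -54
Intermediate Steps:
W(F, P) = 5*P
l = -23 (l = (32 - 22) - 33 = 10 - 33 = -23)
f(n, B) = 54 (f(n, B) = 51 + 3 = 54)
-f(l, W(Q(1, 2), k)) = -1*54 = -54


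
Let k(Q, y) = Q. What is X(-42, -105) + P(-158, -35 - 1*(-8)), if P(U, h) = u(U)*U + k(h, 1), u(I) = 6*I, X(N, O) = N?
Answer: 149715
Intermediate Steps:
P(U, h) = h + 6*U² (P(U, h) = (6*U)*U + h = 6*U² + h = h + 6*U²)
X(-42, -105) + P(-158, -35 - 1*(-8)) = -42 + ((-35 - 1*(-8)) + 6*(-158)²) = -42 + ((-35 + 8) + 6*24964) = -42 + (-27 + 149784) = -42 + 149757 = 149715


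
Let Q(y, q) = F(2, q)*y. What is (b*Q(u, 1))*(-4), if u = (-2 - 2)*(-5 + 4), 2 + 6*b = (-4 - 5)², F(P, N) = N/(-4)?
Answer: 158/3 ≈ 52.667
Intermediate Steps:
F(P, N) = -N/4 (F(P, N) = N*(-¼) = -N/4)
b = 79/6 (b = -⅓ + (-4 - 5)²/6 = -⅓ + (⅙)*(-9)² = -⅓ + (⅙)*81 = -⅓ + 27/2 = 79/6 ≈ 13.167)
u = 4 (u = -4*(-1) = 4)
Q(y, q) = -q*y/4 (Q(y, q) = (-q/4)*y = -q*y/4)
(b*Q(u, 1))*(-4) = (79*(-¼*1*4)/6)*(-4) = ((79/6)*(-1))*(-4) = -79/6*(-4) = 158/3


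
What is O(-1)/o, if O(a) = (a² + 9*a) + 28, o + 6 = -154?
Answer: -⅛ ≈ -0.12500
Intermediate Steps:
o = -160 (o = -6 - 154 = -160)
O(a) = 28 + a² + 9*a
O(-1)/o = (28 + (-1)² + 9*(-1))/(-160) = (28 + 1 - 9)*(-1/160) = 20*(-1/160) = -⅛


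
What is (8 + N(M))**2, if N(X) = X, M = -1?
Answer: 49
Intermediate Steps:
(8 + N(M))**2 = (8 - 1)**2 = 7**2 = 49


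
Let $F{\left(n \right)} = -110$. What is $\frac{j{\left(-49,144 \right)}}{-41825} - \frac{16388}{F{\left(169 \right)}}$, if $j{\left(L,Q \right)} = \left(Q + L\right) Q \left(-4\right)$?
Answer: $\frac{13828946}{92015} \approx 150.29$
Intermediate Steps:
$j{\left(L,Q \right)} = - 4 Q \left(L + Q\right)$ ($j{\left(L,Q \right)} = \left(L + Q\right) \left(- 4 Q\right) = - 4 Q \left(L + Q\right)$)
$\frac{j{\left(-49,144 \right)}}{-41825} - \frac{16388}{F{\left(169 \right)}} = \frac{\left(-4\right) 144 \left(-49 + 144\right)}{-41825} - \frac{16388}{-110} = \left(-4\right) 144 \cdot 95 \left(- \frac{1}{41825}\right) - - \frac{8194}{55} = \left(-54720\right) \left(- \frac{1}{41825}\right) + \frac{8194}{55} = \frac{10944}{8365} + \frac{8194}{55} = \frac{13828946}{92015}$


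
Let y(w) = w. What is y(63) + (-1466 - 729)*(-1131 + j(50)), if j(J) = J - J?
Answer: 2482608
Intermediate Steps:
j(J) = 0
y(63) + (-1466 - 729)*(-1131 + j(50)) = 63 + (-1466 - 729)*(-1131 + 0) = 63 - 2195*(-1131) = 63 + 2482545 = 2482608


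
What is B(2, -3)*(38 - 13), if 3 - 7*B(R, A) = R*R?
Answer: -25/7 ≈ -3.5714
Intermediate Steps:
B(R, A) = 3/7 - R²/7 (B(R, A) = 3/7 - R*R/7 = 3/7 - R²/7)
B(2, -3)*(38 - 13) = (3/7 - ⅐*2²)*(38 - 13) = (3/7 - ⅐*4)*25 = (3/7 - 4/7)*25 = -⅐*25 = -25/7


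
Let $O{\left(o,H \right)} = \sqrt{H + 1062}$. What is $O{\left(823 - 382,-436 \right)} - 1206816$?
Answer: $-1206816 + \sqrt{626} \approx -1.2068 \cdot 10^{6}$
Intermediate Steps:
$O{\left(o,H \right)} = \sqrt{1062 + H}$
$O{\left(823 - 382,-436 \right)} - 1206816 = \sqrt{1062 - 436} - 1206816 = \sqrt{626} - 1206816 = -1206816 + \sqrt{626}$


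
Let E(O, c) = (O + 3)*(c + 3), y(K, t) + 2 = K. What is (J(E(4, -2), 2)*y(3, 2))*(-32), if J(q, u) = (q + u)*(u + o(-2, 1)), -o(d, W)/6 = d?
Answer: -4032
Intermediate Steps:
y(K, t) = -2 + K
E(O, c) = (3 + O)*(3 + c)
o(d, W) = -6*d
J(q, u) = (12 + u)*(q + u) (J(q, u) = (q + u)*(u - 6*(-2)) = (q + u)*(u + 12) = (q + u)*(12 + u) = (12 + u)*(q + u))
(J(E(4, -2), 2)*y(3, 2))*(-32) = ((2**2 + 12*(9 + 3*4 + 3*(-2) + 4*(-2)) + 12*2 + (9 + 3*4 + 3*(-2) + 4*(-2))*2)*(-2 + 3))*(-32) = ((4 + 12*(9 + 12 - 6 - 8) + 24 + (9 + 12 - 6 - 8)*2)*1)*(-32) = ((4 + 12*7 + 24 + 7*2)*1)*(-32) = ((4 + 84 + 24 + 14)*1)*(-32) = (126*1)*(-32) = 126*(-32) = -4032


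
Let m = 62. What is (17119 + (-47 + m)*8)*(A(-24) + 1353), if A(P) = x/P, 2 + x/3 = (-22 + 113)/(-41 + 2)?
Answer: 560008915/24 ≈ 2.3334e+7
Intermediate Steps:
x = -13 (x = -6 + 3*((-22 + 113)/(-41 + 2)) = -6 + 3*(91/(-39)) = -6 + 3*(91*(-1/39)) = -6 + 3*(-7/3) = -6 - 7 = -13)
A(P) = -13/P
(17119 + (-47 + m)*8)*(A(-24) + 1353) = (17119 + (-47 + 62)*8)*(-13/(-24) + 1353) = (17119 + 15*8)*(-13*(-1/24) + 1353) = (17119 + 120)*(13/24 + 1353) = 17239*(32485/24) = 560008915/24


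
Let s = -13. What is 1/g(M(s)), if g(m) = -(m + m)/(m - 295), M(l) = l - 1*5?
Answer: -313/36 ≈ -8.6944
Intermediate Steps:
M(l) = -5 + l (M(l) = l - 5 = -5 + l)
g(m) = -2*m/(-295 + m)
1/g(M(s)) = 1/(-2*(-5 - 13)/(-295 + (-5 - 13))) = 1/(-2*(-18)/(-295 - 18)) = 1/(-2*(-18)/(-313)) = 1/(-2*(-18)*(-1/313)) = 1/(-36/313) = -313/36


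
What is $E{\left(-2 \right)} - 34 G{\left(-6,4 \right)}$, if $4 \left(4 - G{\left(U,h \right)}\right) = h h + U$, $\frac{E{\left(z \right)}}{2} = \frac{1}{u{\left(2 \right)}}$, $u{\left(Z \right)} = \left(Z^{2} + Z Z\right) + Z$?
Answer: $- \frac{254}{5} \approx -50.8$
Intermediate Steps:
$u{\left(Z \right)} = Z + 2 Z^{2}$ ($u{\left(Z \right)} = \left(Z^{2} + Z^{2}\right) + Z = 2 Z^{2} + Z = Z + 2 Z^{2}$)
$E{\left(z \right)} = \frac{1}{5}$ ($E{\left(z \right)} = \frac{2}{2 \left(1 + 2 \cdot 2\right)} = \frac{2}{2 \left(1 + 4\right)} = \frac{2}{2 \cdot 5} = \frac{2}{10} = 2 \cdot \frac{1}{10} = \frac{1}{5}$)
$G{\left(U,h \right)} = 4 - \frac{U}{4} - \frac{h^{2}}{4}$ ($G{\left(U,h \right)} = 4 - \frac{h h + U}{4} = 4 - \frac{h^{2} + U}{4} = 4 - \frac{U + h^{2}}{4} = 4 - \left(\frac{U}{4} + \frac{h^{2}}{4}\right) = 4 - \frac{U}{4} - \frac{h^{2}}{4}$)
$E{\left(-2 \right)} - 34 G{\left(-6,4 \right)} = \frac{1}{5} - 34 \left(4 - - \frac{3}{2} - \frac{4^{2}}{4}\right) = \frac{1}{5} - 34 \left(4 + \frac{3}{2} - 4\right) = \frac{1}{5} - 51 = - \frac{254}{5}$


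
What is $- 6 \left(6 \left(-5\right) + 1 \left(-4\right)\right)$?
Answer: $204$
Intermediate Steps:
$- 6 \left(6 \left(-5\right) + 1 \left(-4\right)\right) = - 6 \left(-30 - 4\right) = \left(-6\right) \left(-34\right) = 204$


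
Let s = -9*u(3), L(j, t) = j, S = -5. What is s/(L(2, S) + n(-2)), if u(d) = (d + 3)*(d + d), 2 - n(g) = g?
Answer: -54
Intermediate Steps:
n(g) = 2 - g
u(d) = 2*d*(3 + d) (u(d) = (3 + d)*(2*d) = 2*d*(3 + d))
s = -324 (s = -18*3*(3 + 3) = -18*3*6 = -9*36 = -324)
s/(L(2, S) + n(-2)) = -324/(2 + (2 - 1*(-2))) = -324/(2 + (2 + 2)) = -324/(2 + 4) = -324/6 = (⅙)*(-324) = -54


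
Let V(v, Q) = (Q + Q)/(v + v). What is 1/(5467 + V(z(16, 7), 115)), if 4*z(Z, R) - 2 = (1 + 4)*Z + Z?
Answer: 49/268113 ≈ 0.00018276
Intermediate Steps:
z(Z, R) = ½ + 3*Z/2 (z(Z, R) = ½ + ((1 + 4)*Z + Z)/4 = ½ + (5*Z + Z)/4 = ½ + (6*Z)/4 = ½ + 3*Z/2)
V(v, Q) = Q/v (V(v, Q) = (2*Q)/((2*v)) = (2*Q)*(1/(2*v)) = Q/v)
1/(5467 + V(z(16, 7), 115)) = 1/(5467 + 115/(½ + (3/2)*16)) = 1/(5467 + 115/(½ + 24)) = 1/(5467 + 115/(49/2)) = 1/(5467 + 115*(2/49)) = 1/(5467 + 230/49) = 1/(268113/49) = 49/268113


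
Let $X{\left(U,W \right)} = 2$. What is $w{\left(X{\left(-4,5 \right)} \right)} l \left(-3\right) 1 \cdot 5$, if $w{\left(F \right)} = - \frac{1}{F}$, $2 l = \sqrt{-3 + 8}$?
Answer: $\frac{15 \sqrt{5}}{4} \approx 8.3853$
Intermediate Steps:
$l = \frac{\sqrt{5}}{2}$ ($l = \frac{\sqrt{-3 + 8}}{2} = \frac{\sqrt{5}}{2} \approx 1.118$)
$w{\left(X{\left(-4,5 \right)} \right)} l \left(-3\right) 1 \cdot 5 = - \frac{1}{2} \frac{\sqrt{5}}{2} \left(-3\right) 1 \cdot 5 = \left(-1\right) \frac{1}{2} \frac{\sqrt{5}}{2} \left(\left(-3\right) 5\right) = - \frac{\frac{1}{2} \sqrt{5}}{2} \left(-15\right) = - \frac{\sqrt{5}}{4} \left(-15\right) = \frac{15 \sqrt{5}}{4}$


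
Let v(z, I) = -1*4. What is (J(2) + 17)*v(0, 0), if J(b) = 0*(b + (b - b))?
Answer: -68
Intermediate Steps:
v(z, I) = -4
J(b) = 0 (J(b) = 0*(b + 0) = 0*b = 0)
(J(2) + 17)*v(0, 0) = (0 + 17)*(-4) = 17*(-4) = -68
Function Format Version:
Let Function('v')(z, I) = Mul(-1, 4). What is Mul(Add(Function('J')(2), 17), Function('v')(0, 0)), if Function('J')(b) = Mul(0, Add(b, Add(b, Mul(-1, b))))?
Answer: -68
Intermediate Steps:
Function('v')(z, I) = -4
Function('J')(b) = 0 (Function('J')(b) = Mul(0, Add(b, 0)) = Mul(0, b) = 0)
Mul(Add(Function('J')(2), 17), Function('v')(0, 0)) = Mul(Add(0, 17), -4) = Mul(17, -4) = -68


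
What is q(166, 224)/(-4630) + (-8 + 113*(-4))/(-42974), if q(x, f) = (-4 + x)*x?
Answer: -288381752/49742405 ≈ -5.7975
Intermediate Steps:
q(x, f) = x*(-4 + x)
q(166, 224)/(-4630) + (-8 + 113*(-4))/(-42974) = (166*(-4 + 166))/(-4630) + (-8 + 113*(-4))/(-42974) = (166*162)*(-1/4630) + (-8 - 452)*(-1/42974) = 26892*(-1/4630) - 460*(-1/42974) = -13446/2315 + 230/21487 = -288381752/49742405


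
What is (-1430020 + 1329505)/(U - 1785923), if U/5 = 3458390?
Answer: -100515/15506027 ≈ -0.0064823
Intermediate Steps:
U = 17291950 (U = 5*3458390 = 17291950)
(-1430020 + 1329505)/(U - 1785923) = (-1430020 + 1329505)/(17291950 - 1785923) = -100515/15506027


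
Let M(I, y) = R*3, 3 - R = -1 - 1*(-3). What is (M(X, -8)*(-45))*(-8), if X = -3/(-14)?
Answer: 1080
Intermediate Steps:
R = 1 (R = 3 - (-1 - 1*(-3)) = 3 - (-1 + 3) = 3 - 1*2 = 3 - 2 = 1)
X = 3/14 (X = -3*(-1/14) = 3/14 ≈ 0.21429)
M(I, y) = 3 (M(I, y) = 1*3 = 3)
(M(X, -8)*(-45))*(-8) = (3*(-45))*(-8) = -135*(-8) = 1080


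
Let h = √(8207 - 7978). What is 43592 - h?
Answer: 43592 - √229 ≈ 43577.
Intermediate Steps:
h = √229 ≈ 15.133
43592 - h = 43592 - √229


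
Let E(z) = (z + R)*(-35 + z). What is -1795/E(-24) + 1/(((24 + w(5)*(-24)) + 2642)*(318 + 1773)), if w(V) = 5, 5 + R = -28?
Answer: -55883117/104699158 ≈ -0.53375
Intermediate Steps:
R = -33 (R = -5 - 28 = -33)
E(z) = (-35 + z)*(-33 + z) (E(z) = (z - 33)*(-35 + z) = (-33 + z)*(-35 + z) = (-35 + z)*(-33 + z))
-1795/E(-24) + 1/(((24 + w(5)*(-24)) + 2642)*(318 + 1773)) = -1795/(1155 + (-24)² - 68*(-24)) + 1/(((24 + 5*(-24)) + 2642)*(318 + 1773)) = -1795/(1155 + 576 + 1632) + 1/(((24 - 120) + 2642)*2091) = -1795/3363 + (1/2091)/(-96 + 2642) = -1795*1/3363 + (1/2091)/2546 = -1795/3363 + (1/2546)*(1/2091) = -1795/3363 + 1/5323686 = -55883117/104699158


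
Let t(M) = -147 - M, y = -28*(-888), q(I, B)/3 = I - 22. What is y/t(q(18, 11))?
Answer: -8288/45 ≈ -184.18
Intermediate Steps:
q(I, B) = -66 + 3*I (q(I, B) = 3*(I - 22) = 3*(-22 + I) = -66 + 3*I)
y = 24864
y/t(q(18, 11)) = 24864/(-147 - (-66 + 3*18)) = 24864/(-147 - (-66 + 54)) = 24864/(-147 - 1*(-12)) = 24864/(-147 + 12) = 24864/(-135) = 24864*(-1/135) = -8288/45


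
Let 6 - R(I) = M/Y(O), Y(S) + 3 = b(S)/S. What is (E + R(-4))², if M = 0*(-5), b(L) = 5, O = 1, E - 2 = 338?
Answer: 119716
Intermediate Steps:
E = 340 (E = 2 + 338 = 340)
M = 0
Y(S) = -3 + 5/S
R(I) = 6 (R(I) = 6 - 0/(-3 + 5/1) = 6 - 0/(-3 + 5*1) = 6 - 0/(-3 + 5) = 6 - 0/2 = 6 - 1*0 = 6 + 0 = 6)
(E + R(-4))² = (340 + 6)² = 346² = 119716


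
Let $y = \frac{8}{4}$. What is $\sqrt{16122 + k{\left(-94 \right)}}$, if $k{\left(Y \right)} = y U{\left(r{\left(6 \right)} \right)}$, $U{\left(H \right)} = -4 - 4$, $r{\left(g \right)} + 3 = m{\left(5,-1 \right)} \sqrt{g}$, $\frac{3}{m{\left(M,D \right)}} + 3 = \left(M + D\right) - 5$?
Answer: $\sqrt{16106} \approx 126.91$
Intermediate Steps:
$m{\left(M,D \right)} = \frac{3}{-8 + D + M}$ ($m{\left(M,D \right)} = \frac{3}{-3 - \left(5 - D - M\right)} = \frac{3}{-3 + \left(-5 + D + M\right)} = \frac{3}{-8 + D + M}$)
$r{\left(g \right)} = -3 - \frac{3 \sqrt{g}}{4}$ ($r{\left(g \right)} = -3 + \frac{3}{-8 - 1 + 5} \sqrt{g} = -3 + \frac{3}{-4} \sqrt{g} = -3 + 3 \left(- \frac{1}{4}\right) \sqrt{g} = -3 - \frac{3 \sqrt{g}}{4}$)
$U{\left(H \right)} = -8$
$y = 2$ ($y = 8 \cdot \frac{1}{4} = 2$)
$k{\left(Y \right)} = -16$ ($k{\left(Y \right)} = 2 \left(-8\right) = -16$)
$\sqrt{16122 + k{\left(-94 \right)}} = \sqrt{16122 - 16} = \sqrt{16106}$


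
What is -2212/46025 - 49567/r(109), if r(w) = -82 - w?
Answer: 325842669/1255825 ≈ 259.46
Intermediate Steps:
-2212/46025 - 49567/r(109) = -2212/46025 - 49567/(-82 - 1*109) = -2212*1/46025 - 49567/(-82 - 109) = -316/6575 - 49567/(-191) = -316/6575 - 49567*(-1/191) = -316/6575 + 49567/191 = 325842669/1255825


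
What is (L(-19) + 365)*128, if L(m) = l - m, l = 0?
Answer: 49152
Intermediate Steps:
L(m) = -m (L(m) = 0 - m = -m)
(L(-19) + 365)*128 = (-1*(-19) + 365)*128 = (19 + 365)*128 = 384*128 = 49152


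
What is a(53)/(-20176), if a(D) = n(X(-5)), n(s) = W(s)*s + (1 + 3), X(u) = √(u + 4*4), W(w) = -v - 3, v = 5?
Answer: -1/5044 + √11/2522 ≈ 0.0011168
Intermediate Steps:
W(w) = -8 (W(w) = -1*5 - 3 = -5 - 3 = -8)
X(u) = √(16 + u) (X(u) = √(u + 16) = √(16 + u))
n(s) = 4 - 8*s (n(s) = -8*s + (1 + 3) = -8*s + 4 = 4 - 8*s)
a(D) = 4 - 8*√11 (a(D) = 4 - 8*√(16 - 5) = 4 - 8*√11)
a(53)/(-20176) = (4 - 8*√11)/(-20176) = (4 - 8*√11)*(-1/20176) = -1/5044 + √11/2522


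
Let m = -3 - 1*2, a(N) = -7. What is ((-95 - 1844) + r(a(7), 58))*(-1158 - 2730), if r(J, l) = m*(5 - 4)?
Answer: 7558272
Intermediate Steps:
m = -5 (m = -3 - 2 = -5)
r(J, l) = -5 (r(J, l) = -5*(5 - 4) = -5*1 = -5)
((-95 - 1844) + r(a(7), 58))*(-1158 - 2730) = ((-95 - 1844) - 5)*(-1158 - 2730) = (-1939 - 5)*(-3888) = -1944*(-3888) = 7558272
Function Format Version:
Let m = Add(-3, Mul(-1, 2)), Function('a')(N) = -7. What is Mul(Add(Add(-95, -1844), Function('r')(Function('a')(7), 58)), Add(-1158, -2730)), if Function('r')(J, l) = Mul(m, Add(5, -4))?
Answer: 7558272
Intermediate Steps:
m = -5 (m = Add(-3, -2) = -5)
Function('r')(J, l) = -5 (Function('r')(J, l) = Mul(-5, Add(5, -4)) = Mul(-5, 1) = -5)
Mul(Add(Add(-95, -1844), Function('r')(Function('a')(7), 58)), Add(-1158, -2730)) = Mul(Add(Add(-95, -1844), -5), Add(-1158, -2730)) = Mul(Add(-1939, -5), -3888) = Mul(-1944, -3888) = 7558272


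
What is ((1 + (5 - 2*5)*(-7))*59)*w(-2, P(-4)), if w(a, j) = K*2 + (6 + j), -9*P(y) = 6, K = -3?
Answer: -1416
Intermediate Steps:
P(y) = -2/3 (P(y) = -1/9*6 = -2/3)
w(a, j) = j (w(a, j) = -3*2 + (6 + j) = -6 + (6 + j) = j)
((1 + (5 - 2*5)*(-7))*59)*w(-2, P(-4)) = ((1 + (5 - 2*5)*(-7))*59)*(-2/3) = ((1 + (5 - 10)*(-7))*59)*(-2/3) = ((1 - 5*(-7))*59)*(-2/3) = ((1 + 35)*59)*(-2/3) = (36*59)*(-2/3) = 2124*(-2/3) = -1416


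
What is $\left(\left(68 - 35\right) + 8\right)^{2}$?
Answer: $1681$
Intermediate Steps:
$\left(\left(68 - 35\right) + 8\right)^{2} = \left(33 + 8\right)^{2} = 41^{2} = 1681$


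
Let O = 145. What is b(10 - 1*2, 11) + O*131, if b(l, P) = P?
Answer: 19006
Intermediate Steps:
b(10 - 1*2, 11) + O*131 = 11 + 145*131 = 11 + 18995 = 19006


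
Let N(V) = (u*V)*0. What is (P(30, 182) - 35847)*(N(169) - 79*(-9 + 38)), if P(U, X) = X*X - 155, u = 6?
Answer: 6593498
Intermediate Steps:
P(U, X) = -155 + X² (P(U, X) = X² - 155 = -155 + X²)
N(V) = 0 (N(V) = (6*V)*0 = 0)
(P(30, 182) - 35847)*(N(169) - 79*(-9 + 38)) = ((-155 + 182²) - 35847)*(0 - 79*(-9 + 38)) = ((-155 + 33124) - 35847)*(0 - 79*29) = (32969 - 35847)*(0 - 2291) = -2878*(-2291) = 6593498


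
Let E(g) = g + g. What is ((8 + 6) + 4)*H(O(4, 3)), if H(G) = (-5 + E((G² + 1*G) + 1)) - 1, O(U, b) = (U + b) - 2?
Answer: 1008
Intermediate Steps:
E(g) = 2*g
O(U, b) = -2 + U + b
H(G) = -4 + 2*G + 2*G² (H(G) = (-5 + 2*((G² + 1*G) + 1)) - 1 = (-5 + 2*((G² + G) + 1)) - 1 = (-5 + 2*((G + G²) + 1)) - 1 = (-5 + 2*(1 + G + G²)) - 1 = (-5 + (2 + 2*G + 2*G²)) - 1 = (-3 + 2*G + 2*G²) - 1 = -4 + 2*G + 2*G²)
((8 + 6) + 4)*H(O(4, 3)) = ((8 + 6) + 4)*(-4 + 2*(-2 + 4 + 3) + 2*(-2 + 4 + 3)²) = (14 + 4)*(-4 + 2*5 + 2*5²) = 18*(-4 + 10 + 2*25) = 18*(-4 + 10 + 50) = 18*56 = 1008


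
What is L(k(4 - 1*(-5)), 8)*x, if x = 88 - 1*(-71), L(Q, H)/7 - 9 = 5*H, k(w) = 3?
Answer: 54537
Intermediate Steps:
L(Q, H) = 63 + 35*H (L(Q, H) = 63 + 7*(5*H) = 63 + 35*H)
x = 159 (x = 88 + 71 = 159)
L(k(4 - 1*(-5)), 8)*x = (63 + 35*8)*159 = (63 + 280)*159 = 343*159 = 54537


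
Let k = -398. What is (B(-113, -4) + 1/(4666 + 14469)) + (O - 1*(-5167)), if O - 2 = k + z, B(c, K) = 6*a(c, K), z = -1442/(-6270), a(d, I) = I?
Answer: 56955580709/11997645 ≈ 4747.2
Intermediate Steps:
z = 721/3135 (z = -1442*(-1/6270) = 721/3135 ≈ 0.22998)
B(c, K) = 6*K
O = -1240739/3135 (O = 2 + (-398 + 721/3135) = 2 - 1247009/3135 = -1240739/3135 ≈ -395.77)
(B(-113, -4) + 1/(4666 + 14469)) + (O - 1*(-5167)) = (6*(-4) + 1/(4666 + 14469)) + (-1240739/3135 - 1*(-5167)) = (-24 + 1/19135) + (-1240739/3135 + 5167) = (-24 + 1/19135) + 14957806/3135 = -459239/19135 + 14957806/3135 = 56955580709/11997645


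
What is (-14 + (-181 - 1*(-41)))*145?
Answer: -22330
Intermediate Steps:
(-14 + (-181 - 1*(-41)))*145 = (-14 + (-181 + 41))*145 = (-14 - 140)*145 = -154*145 = -22330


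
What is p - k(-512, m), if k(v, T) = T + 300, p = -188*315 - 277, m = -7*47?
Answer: -59468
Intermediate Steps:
m = -329
p = -59497 (p = -59220 - 277 = -59497)
k(v, T) = 300 + T
p - k(-512, m) = -59497 - (300 - 329) = -59497 - 1*(-29) = -59497 + 29 = -59468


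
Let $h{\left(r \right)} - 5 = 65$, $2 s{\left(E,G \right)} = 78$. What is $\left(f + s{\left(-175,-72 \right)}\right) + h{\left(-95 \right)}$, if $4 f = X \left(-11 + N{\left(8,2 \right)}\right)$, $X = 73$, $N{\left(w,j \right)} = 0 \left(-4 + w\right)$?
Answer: $- \frac{367}{4} \approx -91.75$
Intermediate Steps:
$N{\left(w,j \right)} = 0$
$s{\left(E,G \right)} = 39$ ($s{\left(E,G \right)} = \frac{1}{2} \cdot 78 = 39$)
$h{\left(r \right)} = 70$ ($h{\left(r \right)} = 5 + 65 = 70$)
$f = - \frac{803}{4}$ ($f = \frac{73 \left(-11 + 0\right)}{4} = \frac{73 \left(-11\right)}{4} = \frac{1}{4} \left(-803\right) = - \frac{803}{4} \approx -200.75$)
$\left(f + s{\left(-175,-72 \right)}\right) + h{\left(-95 \right)} = \left(- \frac{803}{4} + 39\right) + 70 = - \frac{647}{4} + 70 = - \frac{367}{4}$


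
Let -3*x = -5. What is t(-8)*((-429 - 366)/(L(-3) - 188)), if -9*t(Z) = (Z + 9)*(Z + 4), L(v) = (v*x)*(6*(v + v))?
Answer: 265/6 ≈ 44.167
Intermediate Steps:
x = 5/3 (x = -1/3*(-5) = 5/3 ≈ 1.6667)
L(v) = 20*v**2 (L(v) = (v*(5/3))*(6*(v + v)) = (5*v/3)*(6*(2*v)) = (5*v/3)*(12*v) = 20*v**2)
t(Z) = -(4 + Z)*(9 + Z)/9 (t(Z) = -(Z + 9)*(Z + 4)/9 = -(9 + Z)*(4 + Z)/9 = -(4 + Z)*(9 + Z)/9)
t(-8)*((-429 - 366)/(L(-3) - 188)) = (-4 - 13/9*(-8) - 1/9*(-8)**2)*((-429 - 366)/(20*(-3)**2 - 188)) = (-4 + 104/9 - 1/9*64)*(-795/(20*9 - 188)) = (-4 + 104/9 - 64/9)*(-795/(180 - 188)) = 4*(-795/(-8))/9 = 4*(-795*(-1/8))/9 = (4/9)*(795/8) = 265/6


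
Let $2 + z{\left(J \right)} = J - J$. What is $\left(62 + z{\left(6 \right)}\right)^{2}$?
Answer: $3600$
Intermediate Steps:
$z{\left(J \right)} = -2$ ($z{\left(J \right)} = -2 + \left(J - J\right) = -2 + 0 = -2$)
$\left(62 + z{\left(6 \right)}\right)^{2} = \left(62 - 2\right)^{2} = 60^{2} = 3600$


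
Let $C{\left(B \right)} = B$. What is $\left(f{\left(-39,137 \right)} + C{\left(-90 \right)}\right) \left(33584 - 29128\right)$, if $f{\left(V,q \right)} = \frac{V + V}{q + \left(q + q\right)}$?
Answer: $- \frac{55058336}{137} \approx -4.0189 \cdot 10^{5}$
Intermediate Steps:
$f{\left(V,q \right)} = \frac{2 V}{3 q}$ ($f{\left(V,q \right)} = \frac{2 V}{q + 2 q} = \frac{2 V}{3 q}$)
$\left(f{\left(-39,137 \right)} + C{\left(-90 \right)}\right) \left(33584 - 29128\right) = \left(\frac{2}{3} \left(-39\right) \frac{1}{137} - 90\right) \left(33584 - 29128\right) = \left(\frac{2}{3} \left(-39\right) \frac{1}{137} - 90\right) 4456 = \left(- \frac{26}{137} - 90\right) 4456 = \left(- \frac{12356}{137}\right) 4456 = - \frac{55058336}{137}$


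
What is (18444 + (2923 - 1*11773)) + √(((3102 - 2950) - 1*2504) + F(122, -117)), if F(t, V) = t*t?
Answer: 9594 + 2*√3133 ≈ 9706.0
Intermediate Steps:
F(t, V) = t²
(18444 + (2923 - 1*11773)) + √(((3102 - 2950) - 1*2504) + F(122, -117)) = (18444 + (2923 - 1*11773)) + √(((3102 - 2950) - 1*2504) + 122²) = (18444 + (2923 - 11773)) + √((152 - 2504) + 14884) = (18444 - 8850) + √(-2352 + 14884) = 9594 + √12532 = 9594 + 2*√3133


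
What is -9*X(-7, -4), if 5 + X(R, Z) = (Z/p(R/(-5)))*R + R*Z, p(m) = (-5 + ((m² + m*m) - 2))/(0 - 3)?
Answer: -4977/11 ≈ -452.45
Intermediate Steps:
p(m) = 7/3 - 2*m²/3 (p(m) = (-5 + ((m² + m²) - 2))/(-3) = (-5 + (2*m² - 2))*(-⅓) = (-5 + (-2 + 2*m²))*(-⅓) = (-7 + 2*m²)*(-⅓) = 7/3 - 2*m²/3)
X(R, Z) = -5 + R*Z + R*Z/(7/3 - 2*R²/75) (X(R, Z) = -5 + ((Z/(7/3 - 2*R²/25/3))*R + R*Z) = -5 + ((Z/(7/3 - 2*R²/75))*R + R*Z) = -5 + (R*Z/(7/3 - 2*R²/75) + R*Z) = -5 + (R*Z + R*Z/(7/3 - 2*R²/75)) = -5 + R*Z + R*Z/(7/3 - 2*R²/75))
-9*X(-7, -4) = -9*((-175 + 2*(-7)²)*(-5 - 7*(-4)) - 75*(-7)*(-4))/(-175 + 2*(-7)²) = -9*((-175 + 2*49)*(-5 + 28) - 2100)/(-175 + 2*49) = -9*((-175 + 98)*23 - 2100)/(-175 + 98) = -9*(-77*23 - 2100)/(-77) = -(-9)*(-1771 - 2100)/77 = -(-9)*(-3871)/77 = -9*553/11 = -4977/11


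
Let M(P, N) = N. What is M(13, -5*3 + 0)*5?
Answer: -75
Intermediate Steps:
M(13, -5*3 + 0)*5 = (-5*3 + 0)*5 = (-15 + 0)*5 = -15*5 = -75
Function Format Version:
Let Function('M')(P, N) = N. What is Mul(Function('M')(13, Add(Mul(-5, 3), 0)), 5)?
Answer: -75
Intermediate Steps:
Mul(Function('M')(13, Add(Mul(-5, 3), 0)), 5) = Mul(Add(Mul(-5, 3), 0), 5) = Mul(Add(-15, 0), 5) = Mul(-15, 5) = -75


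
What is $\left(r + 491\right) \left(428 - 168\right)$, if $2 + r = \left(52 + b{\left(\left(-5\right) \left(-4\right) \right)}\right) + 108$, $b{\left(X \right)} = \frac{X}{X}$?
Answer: $169000$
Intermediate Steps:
$b{\left(X \right)} = 1$
$r = 159$ ($r = -2 + \left(\left(52 + 1\right) + 108\right) = -2 + \left(53 + 108\right) = -2 + 161 = 159$)
$\left(r + 491\right) \left(428 - 168\right) = \left(159 + 491\right) \left(428 - 168\right) = 650 \cdot 260 = 169000$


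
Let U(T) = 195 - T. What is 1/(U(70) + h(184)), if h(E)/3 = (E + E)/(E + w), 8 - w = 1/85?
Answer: 16319/2133715 ≈ 0.0076482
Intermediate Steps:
w = 679/85 (w = 8 - 1/85 = 679/85 ≈ 7.9882)
h(E) = 6*E/(679/85 + E) (h(E) = 3*((E + E)/(E + 679/85)) = 3*((2*E)/(679/85 + E)) = 3*(2*E/(679/85 + E)) = 6*E/(679/85 + E))
1/(U(70) + h(184)) = 1/((195 - 1*70) + 510*184/(679 + 85*184)) = 1/((195 - 70) + 510*184/(679 + 15640)) = 1/(125 + 510*184/16319) = 1/(125 + 510*184*(1/16319)) = 1/(125 + 93840/16319) = 1/(2133715/16319) = 16319/2133715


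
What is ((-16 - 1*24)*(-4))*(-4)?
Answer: -640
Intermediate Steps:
((-16 - 1*24)*(-4))*(-4) = ((-16 - 24)*(-4))*(-4) = -40*(-4)*(-4) = 160*(-4) = -640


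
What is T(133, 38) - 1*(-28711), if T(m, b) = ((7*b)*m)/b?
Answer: 29642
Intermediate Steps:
T(m, b) = 7*m (T(m, b) = (7*b*m)/b = 7*m)
T(133, 38) - 1*(-28711) = 7*133 - 1*(-28711) = 931 + 28711 = 29642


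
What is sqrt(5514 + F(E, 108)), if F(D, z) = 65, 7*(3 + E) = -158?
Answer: sqrt(5579) ≈ 74.693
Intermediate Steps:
E = -179/7 (E = -3 + (1/7)*(-158) = -3 - 158/7 = -179/7 ≈ -25.571)
sqrt(5514 + F(E, 108)) = sqrt(5514 + 65) = sqrt(5579)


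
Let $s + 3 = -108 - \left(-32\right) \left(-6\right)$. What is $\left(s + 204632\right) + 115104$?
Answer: $319433$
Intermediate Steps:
$s = -303$ ($s = -3 - \left(108 - -192\right) = -3 - 300 = -303$)
$\left(s + 204632\right) + 115104 = \left(-303 + 204632\right) + 115104 = 204329 + 115104 = 319433$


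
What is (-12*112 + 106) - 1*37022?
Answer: -38260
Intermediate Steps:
(-12*112 + 106) - 1*37022 = (-1344 + 106) - 37022 = -1238 - 37022 = -38260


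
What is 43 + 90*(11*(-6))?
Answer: -5897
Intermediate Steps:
43 + 90*(11*(-6)) = 43 + 90*(-66) = 43 - 5940 = -5897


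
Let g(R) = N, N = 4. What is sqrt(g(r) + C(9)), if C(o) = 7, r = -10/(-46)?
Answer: sqrt(11) ≈ 3.3166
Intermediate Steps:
r = 5/23 (r = -10*(-1/46) = 5/23 ≈ 0.21739)
g(R) = 4
sqrt(g(r) + C(9)) = sqrt(4 + 7) = sqrt(11)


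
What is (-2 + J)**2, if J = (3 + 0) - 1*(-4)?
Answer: 25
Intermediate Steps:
J = 7 (J = 3 + 4 = 7)
(-2 + J)**2 = (-2 + 7)**2 = 5**2 = 25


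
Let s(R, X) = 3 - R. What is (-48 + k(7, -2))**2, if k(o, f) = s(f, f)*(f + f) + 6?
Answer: 3844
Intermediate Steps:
k(o, f) = 6 + 2*f*(3 - f) (k(o, f) = (3 - f)*(f + f) + 6 = (3 - f)*(2*f) + 6 = 2*f*(3 - f) + 6 = 6 + 2*f*(3 - f))
(-48 + k(7, -2))**2 = (-48 + (6 - 2*(-2)*(-3 - 2)))**2 = (-48 + (6 - 2*(-2)*(-5)))**2 = (-48 + (6 - 20))**2 = (-48 - 14)**2 = (-62)**2 = 3844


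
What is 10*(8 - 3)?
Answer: 50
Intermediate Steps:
10*(8 - 3) = 10*5 = 50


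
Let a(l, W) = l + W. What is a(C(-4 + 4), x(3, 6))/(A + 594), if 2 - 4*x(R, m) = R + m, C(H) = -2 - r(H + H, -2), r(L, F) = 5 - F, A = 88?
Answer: -43/2728 ≈ -0.015762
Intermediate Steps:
C(H) = -9 (C(H) = -2 - (5 - 1*(-2)) = -2 - (5 + 2) = -2 - 1*7 = -2 - 7 = -9)
x(R, m) = 1/2 - R/4 - m/4 (x(R, m) = 1/2 - (R + m)/4 = 1/2 + (-R/4 - m/4) = 1/2 - R/4 - m/4)
a(l, W) = W + l
a(C(-4 + 4), x(3, 6))/(A + 594) = ((1/2 - 1/4*3 - 1/4*6) - 9)/(88 + 594) = ((1/2 - 3/4 - 3/2) - 9)/682 = (-7/4 - 9)*(1/682) = -43/4*1/682 = -43/2728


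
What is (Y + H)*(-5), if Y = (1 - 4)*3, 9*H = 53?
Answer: 140/9 ≈ 15.556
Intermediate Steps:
H = 53/9 (H = (⅑)*53 = 53/9 ≈ 5.8889)
Y = -9 (Y = -3*3 = -9)
(Y + H)*(-5) = (-9 + 53/9)*(-5) = -28/9*(-5) = 140/9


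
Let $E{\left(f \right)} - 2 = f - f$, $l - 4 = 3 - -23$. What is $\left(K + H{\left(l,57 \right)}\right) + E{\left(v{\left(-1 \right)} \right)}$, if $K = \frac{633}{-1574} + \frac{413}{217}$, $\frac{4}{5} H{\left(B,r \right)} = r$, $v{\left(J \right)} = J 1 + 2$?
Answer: $\frac{7294807}{97588} \approx 74.751$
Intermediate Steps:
$v{\left(J \right)} = 2 + J$ ($v{\left(J \right)} = J + 2 = 2 + J$)
$l = 30$ ($l = 4 + \left(3 - -23\right) = 4 + \left(3 + 23\right) = 4 + 26 = 30$)
$H{\left(B,r \right)} = \frac{5 r}{4}$
$E{\left(f \right)} = 2$ ($E{\left(f \right)} = 2 + \left(f - f\right) = 2 + 0 = 2$)
$K = \frac{73243}{48794}$ ($K = 633 \left(- \frac{1}{1574}\right) + 413 \cdot \frac{1}{217} = - \frac{633}{1574} + \frac{59}{31} = \frac{73243}{48794} \approx 1.5011$)
$\left(K + H{\left(l,57 \right)}\right) + E{\left(v{\left(-1 \right)} \right)} = \left(\frac{73243}{48794} + \frac{5}{4} \cdot 57\right) + 2 = \left(\frac{73243}{48794} + \frac{285}{4}\right) + 2 = \frac{7099631}{97588} + 2 = \frac{7294807}{97588}$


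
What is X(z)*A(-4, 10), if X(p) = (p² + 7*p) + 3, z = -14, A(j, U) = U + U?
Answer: 2020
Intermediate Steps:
A(j, U) = 2*U
X(p) = 3 + p² + 7*p
X(z)*A(-4, 10) = (3 + (-14)² + 7*(-14))*(2*10) = (3 + 196 - 98)*20 = 101*20 = 2020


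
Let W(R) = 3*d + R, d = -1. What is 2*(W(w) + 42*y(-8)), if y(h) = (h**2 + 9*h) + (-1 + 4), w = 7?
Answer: -412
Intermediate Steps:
W(R) = -3 + R (W(R) = 3*(-1) + R = -3 + R)
y(h) = 3 + h**2 + 9*h (y(h) = (h**2 + 9*h) + 3 = 3 + h**2 + 9*h)
2*(W(w) + 42*y(-8)) = 2*((-3 + 7) + 42*(3 + (-8)**2 + 9*(-8))) = 2*(4 + 42*(3 + 64 - 72)) = 2*(4 + 42*(-5)) = 2*(4 - 210) = 2*(-206) = -412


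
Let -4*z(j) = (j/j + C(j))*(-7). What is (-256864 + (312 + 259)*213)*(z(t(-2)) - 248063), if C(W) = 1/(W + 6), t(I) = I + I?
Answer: 268383465403/8 ≈ 3.3548e+10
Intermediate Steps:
t(I) = 2*I
C(W) = 1/(6 + W)
z(j) = 7/4 + 7/(4*(6 + j)) (z(j) = -(j/j + 1/(6 + j))*(-7)/4 = -(1 + 1/(6 + j))*(-7)/4 = -(-7 - 7/(6 + j))/4 = 7/4 + 7/(4*(6 + j)))
(-256864 + (312 + 259)*213)*(z(t(-2)) - 248063) = (-256864 + (312 + 259)*213)*(7*(7 + 2*(-2))/(4*(6 + 2*(-2))) - 248063) = (-256864 + 571*213)*(7*(7 - 4)/(4*(6 - 4)) - 248063) = (-256864 + 121623)*((7/4)*3/2 - 248063) = -135241*((7/4)*(½)*3 - 248063) = -135241*(21/8 - 248063) = -135241*(-1984483/8) = 268383465403/8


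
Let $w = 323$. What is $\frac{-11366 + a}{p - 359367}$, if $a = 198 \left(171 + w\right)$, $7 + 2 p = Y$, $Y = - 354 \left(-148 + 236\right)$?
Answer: $- \frac{172892}{749893} \approx -0.23056$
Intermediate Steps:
$Y = -31152$ ($Y = \left(-354\right) 88 = -31152$)
$p = - \frac{31159}{2}$ ($p = - \frac{7}{2} + \frac{1}{2} \left(-31152\right) = - \frac{7}{2} - 15576 = - \frac{31159}{2} \approx -15580.0$)
$a = 97812$ ($a = 198 \left(171 + 323\right) = 198 \cdot 494 = 97812$)
$\frac{-11366 + a}{p - 359367} = \frac{-11366 + 97812}{- \frac{31159}{2} - 359367} = \frac{86446}{- \frac{749893}{2}} = 86446 \left(- \frac{2}{749893}\right) = - \frac{172892}{749893}$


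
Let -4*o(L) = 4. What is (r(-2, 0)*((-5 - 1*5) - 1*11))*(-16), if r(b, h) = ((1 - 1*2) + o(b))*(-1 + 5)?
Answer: -2688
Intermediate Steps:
o(L) = -1 (o(L) = -¼*4 = -1)
r(b, h) = -8 (r(b, h) = ((1 - 1*2) - 1)*(-1 + 5) = ((1 - 2) - 1)*4 = (-1 - 1)*4 = -2*4 = -8)
(r(-2, 0)*((-5 - 1*5) - 1*11))*(-16) = -8*((-5 - 1*5) - 1*11)*(-16) = -8*((-5 - 5) - 11)*(-16) = -8*(-10 - 11)*(-16) = -8*(-21)*(-16) = 168*(-16) = -2688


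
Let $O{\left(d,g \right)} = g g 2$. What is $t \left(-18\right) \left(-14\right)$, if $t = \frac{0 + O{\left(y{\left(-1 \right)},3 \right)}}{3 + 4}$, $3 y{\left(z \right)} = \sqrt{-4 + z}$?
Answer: $648$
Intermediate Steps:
$y{\left(z \right)} = \frac{\sqrt{-4 + z}}{3}$
$O{\left(d,g \right)} = 2 g^{2}$ ($O{\left(d,g \right)} = g^{2} \cdot 2 = 2 g^{2}$)
$t = \frac{18}{7}$ ($t = \frac{0 + 2 \cdot 3^{2}}{3 + 4} = \frac{0 + 2 \cdot 9}{7} = \left(0 + 18\right) \frac{1}{7} = 18 \cdot \frac{1}{7} = \frac{18}{7} \approx 2.5714$)
$t \left(-18\right) \left(-14\right) = \frac{18}{7} \left(-18\right) \left(-14\right) = \left(- \frac{324}{7}\right) \left(-14\right) = 648$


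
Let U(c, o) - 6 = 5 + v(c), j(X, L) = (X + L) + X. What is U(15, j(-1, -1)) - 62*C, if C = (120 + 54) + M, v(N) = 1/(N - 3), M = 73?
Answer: -183635/12 ≈ -15303.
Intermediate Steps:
v(N) = 1/(-3 + N)
j(X, L) = L + 2*X (j(X, L) = (L + X) + X = L + 2*X)
U(c, o) = 11 + 1/(-3 + c) (U(c, o) = 6 + (5 + 1/(-3 + c)) = 11 + 1/(-3 + c))
C = 247 (C = (120 + 54) + 73 = 174 + 73 = 247)
U(15, j(-1, -1)) - 62*C = (-32 + 11*15)/(-3 + 15) - 62*247 = (-32 + 165)/12 - 15314 = (1/12)*133 - 15314 = 133/12 - 15314 = -183635/12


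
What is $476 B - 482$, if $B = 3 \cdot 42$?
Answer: $59494$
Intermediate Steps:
$B = 126$
$476 B - 482 = 476 \cdot 126 - 482 = 59976 - 482 = 59494$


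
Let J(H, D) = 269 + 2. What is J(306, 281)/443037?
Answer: 271/443037 ≈ 0.00061169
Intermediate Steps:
J(H, D) = 271
J(306, 281)/443037 = 271/443037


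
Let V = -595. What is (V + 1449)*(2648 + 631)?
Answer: 2800266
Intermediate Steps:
(V + 1449)*(2648 + 631) = (-595 + 1449)*(2648 + 631) = 854*3279 = 2800266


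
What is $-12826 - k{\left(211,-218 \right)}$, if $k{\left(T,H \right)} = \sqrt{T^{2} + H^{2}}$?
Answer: $-12826 - \sqrt{92045} \approx -13129.0$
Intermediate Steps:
$k{\left(T,H \right)} = \sqrt{H^{2} + T^{2}}$
$-12826 - k{\left(211,-218 \right)} = -12826 - \sqrt{\left(-218\right)^{2} + 211^{2}} = -12826 - \sqrt{47524 + 44521} = -12826 - \sqrt{92045}$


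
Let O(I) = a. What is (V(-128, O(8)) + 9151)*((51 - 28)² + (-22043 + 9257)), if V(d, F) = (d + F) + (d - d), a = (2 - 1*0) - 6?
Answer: -110545883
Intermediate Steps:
a = -4 (a = (2 + 0) - 6 = 2 - 6 = -4)
O(I) = -4
V(d, F) = F + d (V(d, F) = (F + d) + 0 = F + d)
(V(-128, O(8)) + 9151)*((51 - 28)² + (-22043 + 9257)) = ((-4 - 128) + 9151)*((51 - 28)² + (-22043 + 9257)) = (-132 + 9151)*(23² - 12786) = 9019*(529 - 12786) = 9019*(-12257) = -110545883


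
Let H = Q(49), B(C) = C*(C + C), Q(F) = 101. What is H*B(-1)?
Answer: 202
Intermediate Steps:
B(C) = 2*C² (B(C) = C*(2*C) = 2*C²)
H = 101
H*B(-1) = 101*(2*(-1)²) = 101*(2*1) = 101*2 = 202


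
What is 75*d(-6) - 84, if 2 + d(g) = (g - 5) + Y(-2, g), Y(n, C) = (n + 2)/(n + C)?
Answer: -1059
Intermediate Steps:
Y(n, C) = (2 + n)/(C + n)
d(g) = -7 + g (d(g) = -2 + ((g - 5) + (2 - 2)/(g - 2)) = -2 + ((-5 + g) + 0/(-2 + g)) = -2 + ((-5 + g) + 0) = -2 + (-5 + g) = -7 + g)
75*d(-6) - 84 = 75*(-7 - 6) - 84 = 75*(-13) - 84 = -975 - 84 = -1059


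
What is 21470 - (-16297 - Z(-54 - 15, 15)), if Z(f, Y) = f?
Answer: 37698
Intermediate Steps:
21470 - (-16297 - Z(-54 - 15, 15)) = 21470 - (-16297 - (-54 - 15)) = 21470 - (-16297 - 1*(-69)) = 21470 - (-16297 + 69) = 21470 - 1*(-16228) = 21470 + 16228 = 37698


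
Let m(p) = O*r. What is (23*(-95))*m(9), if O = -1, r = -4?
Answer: -8740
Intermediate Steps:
m(p) = 4 (m(p) = -1*(-4) = 4)
(23*(-95))*m(9) = (23*(-95))*4 = -2185*4 = -8740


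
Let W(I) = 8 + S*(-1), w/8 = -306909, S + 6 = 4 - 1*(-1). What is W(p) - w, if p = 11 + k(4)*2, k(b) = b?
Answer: 2455281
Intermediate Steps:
S = -1 (S = -6 + (4 - 1*(-1)) = -6 + (4 + 1) = -6 + 5 = -1)
w = -2455272 (w = 8*(-306909) = -2455272)
p = 19 (p = 11 + 4*2 = 11 + 8 = 19)
W(I) = 9 (W(I) = 8 - 1*(-1) = 8 + 1 = 9)
W(p) - w = 9 - 1*(-2455272) = 9 + 2455272 = 2455281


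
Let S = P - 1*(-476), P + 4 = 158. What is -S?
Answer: -630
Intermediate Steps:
P = 154 (P = -4 + 158 = 154)
S = 630 (S = 154 - 1*(-476) = 154 + 476 = 630)
-S = -1*630 = -630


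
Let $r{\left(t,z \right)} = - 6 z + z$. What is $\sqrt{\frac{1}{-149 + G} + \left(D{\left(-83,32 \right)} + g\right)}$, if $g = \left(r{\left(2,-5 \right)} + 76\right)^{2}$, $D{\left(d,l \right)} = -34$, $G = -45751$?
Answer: $\frac{\sqrt{23799930249}}{1530} \approx 100.83$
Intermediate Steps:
$r{\left(t,z \right)} = - 5 z$
$g = 10201$ ($g = \left(\left(-5\right) \left(-5\right) + 76\right)^{2} = \left(25 + 76\right)^{2} = 101^{2} = 10201$)
$\sqrt{\frac{1}{-149 + G} + \left(D{\left(-83,32 \right)} + g\right)} = \sqrt{\frac{1}{-149 - 45751} + \left(-34 + 10201\right)} = \sqrt{\frac{1}{-45900} + 10167} = \sqrt{- \frac{1}{45900} + 10167} = \sqrt{\frac{466665299}{45900}} = \frac{\sqrt{23799930249}}{1530}$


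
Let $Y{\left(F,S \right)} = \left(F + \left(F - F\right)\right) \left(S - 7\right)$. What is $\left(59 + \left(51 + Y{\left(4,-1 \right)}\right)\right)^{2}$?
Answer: $6084$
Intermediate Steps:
$Y{\left(F,S \right)} = F \left(-7 + S\right)$ ($Y{\left(F,S \right)} = \left(F + 0\right) \left(-7 + S\right) = F \left(-7 + S\right)$)
$\left(59 + \left(51 + Y{\left(4,-1 \right)}\right)\right)^{2} = \left(59 + \left(51 + 4 \left(-7 - 1\right)\right)\right)^{2} = \left(59 + \left(51 + 4 \left(-8\right)\right)\right)^{2} = \left(59 + \left(51 - 32\right)\right)^{2} = \left(59 + 19\right)^{2} = 78^{2} = 6084$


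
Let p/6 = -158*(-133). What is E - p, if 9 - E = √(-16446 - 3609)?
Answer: -126075 - I*√20055 ≈ -1.2608e+5 - 141.62*I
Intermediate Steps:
p = 126084 (p = 6*(-158*(-133)) = 6*21014 = 126084)
E = 9 - I*√20055 (E = 9 - √(-16446 - 3609) = 9 - √(-20055) = 9 - I*√20055 ≈ 9.0 - 141.62*I)
E - p = (9 - I*√20055) - 1*126084 = (9 - I*√20055) - 126084 = -126075 - I*√20055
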